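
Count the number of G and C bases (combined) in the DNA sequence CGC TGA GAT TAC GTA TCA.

8

Counting bases: C=4, G=4, T=5, A=5
Total G or C: 4 + 4 = 8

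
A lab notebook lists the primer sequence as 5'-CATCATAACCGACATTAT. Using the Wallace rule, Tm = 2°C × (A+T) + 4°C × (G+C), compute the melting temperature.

Base counts: A=7, G=1, T=5, C=5
So N_AT = 12 and N_GC = 6.
Tm = 2(12) + 4(6) = 24 + 24 = 48°C

48°C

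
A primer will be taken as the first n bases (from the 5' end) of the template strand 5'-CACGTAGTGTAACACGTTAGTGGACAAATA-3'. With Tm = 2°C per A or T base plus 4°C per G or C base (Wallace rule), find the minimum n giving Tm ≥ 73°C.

First 24 bases: CACGTAGTGTAACACGTTAGTGGA → Tm = 70°C (< 73°C)
First 25 bases: CACGTAGTGTAACACGTTAGTGGAC → Tm = 74°C (≥ 73°C)
Since every base adds ≥2°C, Tm only increases with n, so the threshold is first crossed at n = 25.

n = 25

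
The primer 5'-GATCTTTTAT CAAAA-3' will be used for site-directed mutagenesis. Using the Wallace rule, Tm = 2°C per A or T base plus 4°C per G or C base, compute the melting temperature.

36°C

Counting bases: G=1, A=6, C=2, T=6
A+T = 12, G+C = 3
Tm = 2(12) + 4(3) = 24 + 12 = 36°C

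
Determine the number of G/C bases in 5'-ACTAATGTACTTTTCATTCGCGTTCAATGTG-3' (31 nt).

Base counts: C=6, A=7, T=13, G=5
G+C = 5 + 6 = 11

11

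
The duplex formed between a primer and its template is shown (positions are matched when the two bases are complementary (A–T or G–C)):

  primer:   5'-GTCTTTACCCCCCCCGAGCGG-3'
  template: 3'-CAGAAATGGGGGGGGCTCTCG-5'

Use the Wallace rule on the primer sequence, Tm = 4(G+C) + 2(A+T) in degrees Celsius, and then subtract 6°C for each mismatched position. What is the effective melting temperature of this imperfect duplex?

Primer base counts: A=2, T=4, G=5, C=10 → A+T=6, G+C=15
Perfect-match Tm = 2(6) + 4(15) = 12 + 60 = 72°C
Mismatches (positions where the bases are not complementary): 2 (at positions 19, 21)
Effective Tm = 72 − 2×6 = 72 − 12 = 60°C

60°C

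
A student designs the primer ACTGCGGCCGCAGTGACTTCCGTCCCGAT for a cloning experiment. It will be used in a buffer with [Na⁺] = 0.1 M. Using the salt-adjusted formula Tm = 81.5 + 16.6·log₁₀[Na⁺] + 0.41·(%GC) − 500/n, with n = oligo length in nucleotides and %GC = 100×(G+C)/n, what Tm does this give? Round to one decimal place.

74.5°C

Length n = 29. T=6, A=4, G=8, C=11
G+C = 19, so %GC = 19/29 × 100 = 65.517%
Salt term: 16.6 × (-1) = -16.6
GC term: 0.41 × 65.517 = 26.862; length term: −500/29 = −17.241
Tm = 81.5 + (-16.6) + 26.862 − 17.241 = 74.521 → 74.5°C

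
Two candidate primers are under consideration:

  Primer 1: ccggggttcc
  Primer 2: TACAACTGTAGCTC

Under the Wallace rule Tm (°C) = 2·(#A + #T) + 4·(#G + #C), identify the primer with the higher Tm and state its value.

Primer 2, 40°C

Primer 1: A+T=2, G+C=8 → Tm = 2(2)+4(8) = 36°C
Primer 2: A+T=8, G+C=6 → Tm = 2(8)+4(6) = 40°C
36°C vs 40°C → primer 2 is higher.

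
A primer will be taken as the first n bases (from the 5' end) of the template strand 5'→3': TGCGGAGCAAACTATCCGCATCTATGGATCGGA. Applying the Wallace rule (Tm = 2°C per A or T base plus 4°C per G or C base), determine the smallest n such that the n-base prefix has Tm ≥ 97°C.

First 31 bases: TGCGGAGCAAACTATCCGCATCTATGGATCG → Tm = 94°C (< 97°C)
First 32 bases: TGCGGAGCAAACTATCCGCATCTATGGATCGG → Tm = 98°C (≥ 97°C)
Each additional base adds 2°C (A/T) or 4°C (G/C), so Tm is non-decreasing in n; n = 32 is the first length to reach 97°C.

n = 32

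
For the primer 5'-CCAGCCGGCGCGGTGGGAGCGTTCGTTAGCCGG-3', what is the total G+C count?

25

Base counts: G=15, A=3, T=5, C=10
G+C = 15 + 10 = 25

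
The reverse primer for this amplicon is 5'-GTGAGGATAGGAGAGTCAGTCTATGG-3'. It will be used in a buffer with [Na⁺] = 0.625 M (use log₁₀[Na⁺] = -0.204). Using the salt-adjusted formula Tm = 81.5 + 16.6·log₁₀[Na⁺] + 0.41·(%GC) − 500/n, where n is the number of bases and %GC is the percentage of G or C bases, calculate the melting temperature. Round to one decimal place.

Length n = 26. T=6, C=2, A=7, G=11
G+C = 13, so %GC = 13/26 × 100 = 50%
Salt term: 16.6 × (-0.204) = -3.386
GC term: 0.41 × 50 = 20.5; length term: −500/26 = −19.231
Tm = 81.5 + (-3.386) + 20.5 − 19.231 = 79.383 → 79.4°C

79.4°C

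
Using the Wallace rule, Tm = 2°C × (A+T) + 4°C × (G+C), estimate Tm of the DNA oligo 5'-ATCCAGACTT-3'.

28°C

Base counts: G=1, C=3, A=3, T=3
So N_AT = 6 and N_GC = 4.
Tm = 2(6) + 4(4) = 12 + 16 = 28°C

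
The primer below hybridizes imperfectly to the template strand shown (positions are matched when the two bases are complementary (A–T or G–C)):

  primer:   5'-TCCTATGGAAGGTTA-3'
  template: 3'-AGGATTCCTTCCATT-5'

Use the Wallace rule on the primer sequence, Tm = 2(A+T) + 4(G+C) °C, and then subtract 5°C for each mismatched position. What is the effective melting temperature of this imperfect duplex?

Primer base counts: A=4, T=5, G=4, C=2 → A+T=9, G+C=6
Perfect-match Tm = 2(9) + 4(6) = 18 + 24 = 42°C
Mismatches (positions where the bases are not complementary): 2 (at positions 6, 14)
Effective Tm = 42 − 2×5 = 42 − 10 = 32°C

32°C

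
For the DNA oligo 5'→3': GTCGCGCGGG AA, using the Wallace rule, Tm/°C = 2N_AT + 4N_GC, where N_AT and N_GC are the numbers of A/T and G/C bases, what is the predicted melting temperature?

42°C

Base counts: A=2, T=1, C=3, G=6
So N_AT = 3 and N_GC = 9.
Tm = 4·9 + 2·3 = 36 + 6 = 42°C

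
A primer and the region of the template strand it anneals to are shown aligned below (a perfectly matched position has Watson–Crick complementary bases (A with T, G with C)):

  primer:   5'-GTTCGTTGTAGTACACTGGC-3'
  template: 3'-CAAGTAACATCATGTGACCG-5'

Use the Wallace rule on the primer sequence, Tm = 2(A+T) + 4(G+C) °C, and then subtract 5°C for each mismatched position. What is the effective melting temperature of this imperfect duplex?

55°C

Primer base counts: A=3, T=7, G=6, C=4 → A+T=10, G+C=10
Perfect-match Tm = 2(10) + 4(10) = 20 + 40 = 60°C
Mismatches (positions where the bases are not complementary): 1 (at position 5)
Effective Tm = 60 − 1×5 = 60 − 5 = 55°C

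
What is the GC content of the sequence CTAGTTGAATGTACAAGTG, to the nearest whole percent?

37%

Counting bases: T=6, A=6, C=2, G=5
G+C = 5 + 2 = 7 out of 19 bases
%GC = 7/19 × 100 = 36.84% ≈ 37%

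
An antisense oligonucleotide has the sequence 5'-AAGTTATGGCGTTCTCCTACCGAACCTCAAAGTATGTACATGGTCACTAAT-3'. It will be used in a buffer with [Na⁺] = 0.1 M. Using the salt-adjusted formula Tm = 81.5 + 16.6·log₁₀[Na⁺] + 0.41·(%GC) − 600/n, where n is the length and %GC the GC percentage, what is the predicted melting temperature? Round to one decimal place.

70.0°C

Length n = 51. Base counts: C=12, A=15, G=9, T=15
G+C = 21, so %GC = 21/51 × 100 = 41.176%
Salt term: 16.6 × (-1) = -16.6
GC term: 0.41 × 41.176 = 16.882; length term: −600/51 = −11.765
Tm = 81.5 + (-16.6) + 16.882 − 11.765 = 70.017 → 70.0°C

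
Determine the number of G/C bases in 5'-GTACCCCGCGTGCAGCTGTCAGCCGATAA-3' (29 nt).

18

Scanning the sequence gives A=6, G=8, C=10, T=5.
G+C = 8 + 10 = 18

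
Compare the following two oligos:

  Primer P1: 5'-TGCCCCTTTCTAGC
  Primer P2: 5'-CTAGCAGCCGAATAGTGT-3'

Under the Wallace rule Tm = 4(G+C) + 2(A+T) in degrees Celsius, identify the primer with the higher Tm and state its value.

Primer P2, 54°C

Primer P1: A+T=6, G+C=8 → Tm = 2(6)+4(8) = 44°C
Primer P2: A+T=9, G+C=9 → Tm = 2(9)+4(9) = 54°C
44°C vs 54°C → primer P2 is higher.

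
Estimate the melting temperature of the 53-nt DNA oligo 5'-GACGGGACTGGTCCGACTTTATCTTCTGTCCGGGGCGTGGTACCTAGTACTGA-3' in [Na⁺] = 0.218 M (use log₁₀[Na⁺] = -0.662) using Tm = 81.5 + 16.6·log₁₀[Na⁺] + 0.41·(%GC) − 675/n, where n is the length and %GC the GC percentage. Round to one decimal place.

81.0°C

Length n = 53. A=8, C=13, G=17, T=15
G+C = 30, so %GC = 30/53 × 100 = 56.604%
Salt term: 16.6 × (-0.662) = -10.989
GC term: 0.41 × 56.604 = 23.208; length term: −675/53 = −12.736
Tm = 81.5 + (-10.989) + 23.208 − 12.736 = 80.983 → 81.0°C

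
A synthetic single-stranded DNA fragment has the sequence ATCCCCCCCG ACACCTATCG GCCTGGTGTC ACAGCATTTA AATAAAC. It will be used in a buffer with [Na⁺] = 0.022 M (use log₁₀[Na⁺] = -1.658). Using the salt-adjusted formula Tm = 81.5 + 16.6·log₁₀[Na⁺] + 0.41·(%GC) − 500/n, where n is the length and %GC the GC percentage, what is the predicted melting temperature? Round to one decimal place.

64.3°C

Length n = 47. Scanning the sequence gives A=13, T=10, G=7, C=17.
G+C = 24, so %GC = 24/47 × 100 = 51.064%
Salt term: 16.6 × (-1.658) = -27.523
GC term: 0.41 × 51.064 = 20.936; length term: −500/47 = −10.638
Tm = 81.5 + (-27.523) + 20.936 − 10.638 = 64.275 → 64.3°C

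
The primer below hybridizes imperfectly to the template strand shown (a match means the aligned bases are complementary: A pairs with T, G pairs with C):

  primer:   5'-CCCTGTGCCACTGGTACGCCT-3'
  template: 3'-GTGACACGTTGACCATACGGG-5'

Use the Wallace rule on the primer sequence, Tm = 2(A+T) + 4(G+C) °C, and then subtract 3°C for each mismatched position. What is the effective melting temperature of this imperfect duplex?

Primer base counts: A=2, T=5, G=5, C=9 → A+T=7, G+C=14
Perfect-match Tm = 2(7) + 4(14) = 14 + 56 = 70°C
Mismatches (positions where the bases are not complementary): 4 (at positions 2, 9, 17, 21)
Effective Tm = 70 − 4×3 = 70 − 12 = 58°C

58°C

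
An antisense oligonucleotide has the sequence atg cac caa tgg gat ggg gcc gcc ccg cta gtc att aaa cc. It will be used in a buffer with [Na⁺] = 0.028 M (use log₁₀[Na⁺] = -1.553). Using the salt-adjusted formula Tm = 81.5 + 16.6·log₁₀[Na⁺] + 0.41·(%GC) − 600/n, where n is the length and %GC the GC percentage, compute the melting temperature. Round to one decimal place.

Length n = 41. Base counts: C=13, G=11, A=10, T=7
G+C = 24, so %GC = 24/41 × 100 = 58.537%
Salt term: 16.6 × (-1.553) = -25.78
GC term: 0.41 × 58.537 = 24; length term: −600/41 = −14.634
Tm = 81.5 + (-25.78) + 24 − 14.634 = 65.086 → 65.1°C

65.1°C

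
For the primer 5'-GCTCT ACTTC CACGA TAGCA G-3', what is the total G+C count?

11

Base counts: G=4, A=5, T=5, C=7
G+C = 4 + 7 = 11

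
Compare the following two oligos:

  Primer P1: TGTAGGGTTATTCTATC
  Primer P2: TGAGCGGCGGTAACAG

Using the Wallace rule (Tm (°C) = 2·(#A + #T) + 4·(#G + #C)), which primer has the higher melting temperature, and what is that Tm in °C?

Primer P1: A+T=11, G+C=6 → Tm = 2(11)+4(6) = 46°C
Primer P2: A+T=6, G+C=10 → Tm = 2(6)+4(10) = 52°C
46°C vs 52°C → primer P2 is higher.

Primer P2, 52°C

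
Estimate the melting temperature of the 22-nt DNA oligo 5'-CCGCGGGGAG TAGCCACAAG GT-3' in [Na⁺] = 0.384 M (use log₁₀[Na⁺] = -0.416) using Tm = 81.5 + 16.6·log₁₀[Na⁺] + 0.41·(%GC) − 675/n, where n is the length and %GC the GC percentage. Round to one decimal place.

Length n = 22. Base counts: G=9, T=2, A=5, C=6
G+C = 15, so %GC = 15/22 × 100 = 68.182%
Salt term: 16.6 × (-0.416) = -6.906
GC term: 0.41 × 68.182 = 27.955; length term: −675/22 = −30.682
Tm = 81.5 + (-6.906) + 27.955 − 30.682 = 71.867 → 71.9°C

71.9°C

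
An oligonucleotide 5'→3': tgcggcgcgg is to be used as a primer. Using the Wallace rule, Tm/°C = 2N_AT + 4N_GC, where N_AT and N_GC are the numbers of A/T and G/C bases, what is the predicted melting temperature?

Scanning the sequence gives A=0, T=1, G=6, C=3.
A+T = 1, G+C = 9
Tm = 4·9 + 2·1 = 36 + 2 = 38°C

38°C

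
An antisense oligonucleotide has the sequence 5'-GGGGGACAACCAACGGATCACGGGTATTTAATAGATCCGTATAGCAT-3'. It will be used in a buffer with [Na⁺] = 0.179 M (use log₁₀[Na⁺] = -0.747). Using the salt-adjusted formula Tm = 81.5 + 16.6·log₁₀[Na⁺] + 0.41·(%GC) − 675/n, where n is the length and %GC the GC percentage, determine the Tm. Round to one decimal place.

73.9°C

Length n = 47. Counting bases: G=13, A=15, C=9, T=10
G+C = 22, so %GC = 22/47 × 100 = 46.809%
Salt term: 16.6 × (-0.747) = -12.4
GC term: 0.41 × 46.809 = 19.192; length term: −675/47 = −14.362
Tm = 81.5 + (-12.4) + 19.192 − 14.362 = 73.93 → 73.9°C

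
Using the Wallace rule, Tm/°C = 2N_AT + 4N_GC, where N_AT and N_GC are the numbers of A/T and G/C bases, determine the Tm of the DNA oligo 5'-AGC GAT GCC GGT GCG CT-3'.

Scanning the sequence gives A=2, T=3, G=7, C=5.
A+T = 5, G+C = 12
Tm = 2(5) + 4(12) = 10 + 48 = 58°C

58°C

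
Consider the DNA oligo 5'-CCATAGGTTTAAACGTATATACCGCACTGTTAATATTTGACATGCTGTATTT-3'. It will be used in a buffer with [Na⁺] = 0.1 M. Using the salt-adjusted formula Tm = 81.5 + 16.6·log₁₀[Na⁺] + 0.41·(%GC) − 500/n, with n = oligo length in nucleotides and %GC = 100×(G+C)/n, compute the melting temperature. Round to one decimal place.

68.7°C

Length n = 52. A=15, T=20, G=8, C=9
G+C = 17, so %GC = 17/52 × 100 = 32.692%
Salt term: 16.6 × (-1) = -16.6
GC term: 0.41 × 32.692 = 13.404; length term: −500/52 = −9.615
Tm = 81.5 + (-16.6) + 13.404 − 9.615 = 68.689 → 68.7°C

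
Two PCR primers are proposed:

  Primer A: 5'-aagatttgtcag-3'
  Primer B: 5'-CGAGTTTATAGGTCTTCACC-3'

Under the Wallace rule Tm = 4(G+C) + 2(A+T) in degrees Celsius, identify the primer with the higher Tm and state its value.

Primer A: A+T=8, G+C=4 → Tm = 2(8)+4(4) = 32°C
Primer B: A+T=11, G+C=9 → Tm = 2(11)+4(9) = 58°C
32°C vs 58°C → primer B is higher.

Primer B, 58°C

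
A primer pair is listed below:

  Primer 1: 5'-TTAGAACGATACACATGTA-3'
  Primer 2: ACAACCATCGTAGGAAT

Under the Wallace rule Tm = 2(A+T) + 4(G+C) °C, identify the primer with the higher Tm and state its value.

Primer 1, 50°C

Primer 1: A+T=13, G+C=6 → Tm = 2(13)+4(6) = 50°C
Primer 2: A+T=10, G+C=7 → Tm = 2(10)+4(7) = 48°C
50°C vs 48°C → primer 1 is higher.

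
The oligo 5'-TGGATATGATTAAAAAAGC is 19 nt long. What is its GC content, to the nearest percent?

Counting bases: C=1, G=4, T=5, A=9
G+C = 4 + 1 = 5 out of 19 bases
%GC = 5/19 × 100 = 26.32% ≈ 26%

26%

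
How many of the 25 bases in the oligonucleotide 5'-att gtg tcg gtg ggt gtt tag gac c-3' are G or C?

13

A=3, C=3, G=10, T=9
G+C = 10 + 3 = 13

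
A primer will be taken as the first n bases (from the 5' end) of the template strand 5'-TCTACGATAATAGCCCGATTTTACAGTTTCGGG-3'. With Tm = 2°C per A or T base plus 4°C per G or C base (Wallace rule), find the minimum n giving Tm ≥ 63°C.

n = 24

First 23 bases: TCTACGATAATAGCCCGATTTTA → Tm = 62°C (< 63°C)
First 24 bases: TCTACGATAATAGCCCGATTTTAC → Tm = 66°C (≥ 63°C)
Since every base adds ≥2°C, Tm only increases with n, so the threshold is first crossed at n = 24.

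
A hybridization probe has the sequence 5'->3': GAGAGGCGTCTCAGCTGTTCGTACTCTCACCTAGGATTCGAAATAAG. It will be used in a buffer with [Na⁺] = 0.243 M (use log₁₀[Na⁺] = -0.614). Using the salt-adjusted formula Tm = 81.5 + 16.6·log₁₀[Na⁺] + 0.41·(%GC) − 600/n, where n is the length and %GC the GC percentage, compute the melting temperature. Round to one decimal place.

Length n = 47. Scanning the sequence gives G=12, C=11, T=12, A=12.
G+C = 23, so %GC = 23/47 × 100 = 48.936%
Salt term: 16.6 × (-0.614) = -10.192
GC term: 0.41 × 48.936 = 20.064; length term: −600/47 = −12.766
Tm = 81.5 + (-10.192) + 20.064 − 12.766 = 78.606 → 78.6°C

78.6°C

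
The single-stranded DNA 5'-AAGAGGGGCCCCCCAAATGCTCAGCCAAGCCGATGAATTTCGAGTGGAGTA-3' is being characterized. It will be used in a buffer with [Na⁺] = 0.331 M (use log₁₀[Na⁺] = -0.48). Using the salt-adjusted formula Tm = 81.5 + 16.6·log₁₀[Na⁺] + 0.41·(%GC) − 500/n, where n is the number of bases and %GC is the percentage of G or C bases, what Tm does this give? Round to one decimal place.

Length n = 51. Counting bases: T=8, G=15, C=13, A=15
G+C = 28, so %GC = 28/51 × 100 = 54.902%
Salt term: 16.6 × (-0.48) = -7.968
GC term: 0.41 × 54.902 = 22.51; length term: −500/51 = −9.804
Tm = 81.5 + (-7.968) + 22.51 − 9.804 = 86.238 → 86.2°C

86.2°C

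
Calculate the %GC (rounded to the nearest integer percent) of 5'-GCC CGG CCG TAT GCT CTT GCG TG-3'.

Base counts: C=8, T=6, G=8, A=1
G+C = 8 + 8 = 16 out of 23 bases
%GC = 16/23 × 100 = 69.57% ≈ 70%

70%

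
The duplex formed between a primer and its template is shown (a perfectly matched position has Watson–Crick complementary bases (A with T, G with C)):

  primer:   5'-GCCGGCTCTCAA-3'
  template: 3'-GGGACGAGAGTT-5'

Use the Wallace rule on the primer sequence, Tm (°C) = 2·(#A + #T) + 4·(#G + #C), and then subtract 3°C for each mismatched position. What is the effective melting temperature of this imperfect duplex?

Primer base counts: A=2, T=2, G=3, C=5 → A+T=4, G+C=8
Perfect-match Tm = 2(4) + 4(8) = 8 + 32 = 40°C
Mismatches (positions where the bases are not complementary): 2 (at positions 1, 4)
Effective Tm = 40 − 2×3 = 40 − 6 = 34°C

34°C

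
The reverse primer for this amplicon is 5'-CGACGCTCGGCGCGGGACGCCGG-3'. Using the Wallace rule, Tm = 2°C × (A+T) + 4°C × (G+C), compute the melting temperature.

86°C

Counting bases: T=1, C=9, G=11, A=2
A+T = 3, G+C = 20
Tm = 2(3) + 4(20) = 6 + 80 = 86°C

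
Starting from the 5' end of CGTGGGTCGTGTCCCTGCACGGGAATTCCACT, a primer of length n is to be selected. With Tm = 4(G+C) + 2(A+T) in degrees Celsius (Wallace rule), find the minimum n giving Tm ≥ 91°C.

First 27 bases: CGTGGGTCGTGTCCCTGCACGGGAATT → Tm = 88°C (< 91°C)
First 28 bases: CGTGGGTCGTGTCCCTGCACGGGAATTC → Tm = 92°C (≥ 91°C)
Each additional base adds 2°C (A/T) or 4°C (G/C), so Tm is non-decreasing in n; n = 28 is the first length to reach 91°C.

n = 28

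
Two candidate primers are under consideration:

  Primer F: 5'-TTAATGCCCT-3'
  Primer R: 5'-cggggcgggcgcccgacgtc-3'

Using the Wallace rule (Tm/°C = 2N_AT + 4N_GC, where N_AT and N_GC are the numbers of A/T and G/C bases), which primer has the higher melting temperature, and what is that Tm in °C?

Primer F: A+T=6, G+C=4 → Tm = 2(6)+4(4) = 28°C
Primer R: A+T=2, G+C=18 → Tm = 2(2)+4(18) = 76°C
28°C vs 76°C → primer R is higher.

Primer R, 76°C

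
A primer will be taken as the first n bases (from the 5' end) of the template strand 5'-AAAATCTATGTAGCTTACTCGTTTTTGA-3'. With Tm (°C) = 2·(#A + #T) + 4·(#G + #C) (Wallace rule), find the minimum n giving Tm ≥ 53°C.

First 20 bases: AAAATCTATGTAGCTTACTC → Tm = 52°C (< 53°C)
First 21 bases: AAAATCTATGTAGCTTACTCG → Tm = 56°C (≥ 53°C)
Each additional base adds 2°C (A/T) or 4°C (G/C), so Tm is non-decreasing in n; n = 21 is the first length to reach 53°C.

n = 21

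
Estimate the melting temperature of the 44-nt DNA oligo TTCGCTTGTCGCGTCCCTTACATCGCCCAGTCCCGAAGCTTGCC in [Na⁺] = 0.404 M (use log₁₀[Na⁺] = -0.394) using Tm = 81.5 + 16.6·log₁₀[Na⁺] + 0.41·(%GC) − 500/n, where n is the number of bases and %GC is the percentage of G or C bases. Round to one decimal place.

88.8°C

Length n = 44. Base counts: G=9, A=5, C=18, T=12
G+C = 27, so %GC = 27/44 × 100 = 61.364%
Salt term: 16.6 × (-0.394) = -6.54
GC term: 0.41 × 61.364 = 25.159; length term: −500/44 = −11.364
Tm = 81.5 + (-6.54) + 25.159 − 11.364 = 88.755 → 88.8°C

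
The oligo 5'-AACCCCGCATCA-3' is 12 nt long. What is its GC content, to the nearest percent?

58%

G=1, T=1, C=6, A=4
G+C = 1 + 6 = 7 out of 12 bases
%GC = 7/12 × 100 = 58.33% ≈ 58%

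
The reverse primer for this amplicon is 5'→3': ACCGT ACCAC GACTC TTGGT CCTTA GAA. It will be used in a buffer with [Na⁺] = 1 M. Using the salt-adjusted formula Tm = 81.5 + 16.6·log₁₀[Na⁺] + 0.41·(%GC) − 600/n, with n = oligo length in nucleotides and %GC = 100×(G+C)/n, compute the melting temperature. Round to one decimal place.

80.6°C

Length n = 28. Counting bases: A=7, T=7, G=5, C=9
G+C = 14, so %GC = 14/28 × 100 = 50%
Salt term: 16.6 × (0) = 0
GC term: 0.41 × 50 = 20.5; length term: −600/28 = −21.429
Tm = 81.5 + (0) + 20.5 − 21.429 = 80.571 → 80.6°C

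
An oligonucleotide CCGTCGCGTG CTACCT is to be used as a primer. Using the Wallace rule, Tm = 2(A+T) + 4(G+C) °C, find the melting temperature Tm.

Scanning the sequence gives C=7, T=4, G=4, A=1.
AT pairs contribute 5, GC pairs contribute 11.
Tm = 2×5 + 4×11 = 54°C

54°C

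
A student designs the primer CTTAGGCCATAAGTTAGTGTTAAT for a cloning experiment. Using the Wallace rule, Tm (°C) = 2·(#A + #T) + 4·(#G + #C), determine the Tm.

Scanning the sequence gives G=5, T=9, C=3, A=7.
A+T = 16, G+C = 8
Tm = 4·8 + 2·16 = 32 + 32 = 64°C

64°C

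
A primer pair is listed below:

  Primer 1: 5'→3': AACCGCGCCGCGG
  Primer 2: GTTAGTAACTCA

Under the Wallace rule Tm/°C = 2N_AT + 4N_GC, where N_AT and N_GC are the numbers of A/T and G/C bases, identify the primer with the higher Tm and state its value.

Primer 1, 48°C

Primer 1: A+T=2, G+C=11 → Tm = 2(2)+4(11) = 48°C
Primer 2: A+T=8, G+C=4 → Tm = 2(8)+4(4) = 32°C
48°C vs 32°C → primer 1 is higher.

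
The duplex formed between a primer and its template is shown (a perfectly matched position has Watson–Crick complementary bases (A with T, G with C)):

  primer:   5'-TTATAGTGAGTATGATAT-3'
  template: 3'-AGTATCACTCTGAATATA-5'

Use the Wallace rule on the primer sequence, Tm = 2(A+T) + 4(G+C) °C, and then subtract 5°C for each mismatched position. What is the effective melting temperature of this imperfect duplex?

24°C

Primer base counts: A=6, T=8, G=4, C=0 → A+T=14, G+C=4
Perfect-match Tm = 2(14) + 4(4) = 28 + 16 = 44°C
Mismatches (positions where the bases are not complementary): 4 (at positions 2, 11, 12, 14)
Effective Tm = 44 − 4×5 = 44 − 20 = 24°C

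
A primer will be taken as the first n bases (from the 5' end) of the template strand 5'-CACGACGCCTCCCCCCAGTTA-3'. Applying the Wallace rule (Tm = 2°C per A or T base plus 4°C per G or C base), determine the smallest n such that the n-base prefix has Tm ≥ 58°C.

First 15 bases: CACGACGCCTCCCCC → Tm = 54°C (< 58°C)
First 16 bases: CACGACGCCTCCCCCC → Tm = 58°C (≥ 58°C)
Each additional base adds 2°C (A/T) or 4°C (G/C), so Tm is non-decreasing in n; n = 16 is the first length to reach 58°C.

n = 16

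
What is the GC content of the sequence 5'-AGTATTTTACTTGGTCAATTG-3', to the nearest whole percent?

Base counts: A=5, T=10, C=2, G=4
G+C = 4 + 2 = 6 out of 21 bases
%GC = 6/21 × 100 = 28.57% ≈ 29%

29%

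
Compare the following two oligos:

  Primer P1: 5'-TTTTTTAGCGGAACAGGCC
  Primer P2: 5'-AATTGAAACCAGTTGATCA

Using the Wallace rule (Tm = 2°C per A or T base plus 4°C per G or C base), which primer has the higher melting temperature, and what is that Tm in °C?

Primer P1: A+T=10, G+C=9 → Tm = 2(10)+4(9) = 56°C
Primer P2: A+T=13, G+C=6 → Tm = 2(13)+4(6) = 50°C
56°C vs 50°C → primer P1 is higher.

Primer P1, 56°C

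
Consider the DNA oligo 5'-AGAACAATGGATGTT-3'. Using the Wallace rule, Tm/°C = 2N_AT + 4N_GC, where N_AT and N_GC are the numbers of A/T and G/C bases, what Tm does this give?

40°C

Counting bases: A=6, C=1, T=4, G=4
So N_AT = 10 and N_GC = 5.
Tm = 2×10 + 4×5 = 40°C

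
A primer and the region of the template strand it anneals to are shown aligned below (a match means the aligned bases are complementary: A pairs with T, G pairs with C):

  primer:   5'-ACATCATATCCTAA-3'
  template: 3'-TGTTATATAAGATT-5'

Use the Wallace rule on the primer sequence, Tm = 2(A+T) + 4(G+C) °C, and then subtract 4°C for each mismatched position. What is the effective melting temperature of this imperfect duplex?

24°C

Primer base counts: A=6, T=4, G=0, C=4 → A+T=10, G+C=4
Perfect-match Tm = 2(10) + 4(4) = 20 + 16 = 36°C
Mismatches (positions where the bases are not complementary): 3 (at positions 4, 5, 10)
Effective Tm = 36 − 3×4 = 36 − 12 = 24°C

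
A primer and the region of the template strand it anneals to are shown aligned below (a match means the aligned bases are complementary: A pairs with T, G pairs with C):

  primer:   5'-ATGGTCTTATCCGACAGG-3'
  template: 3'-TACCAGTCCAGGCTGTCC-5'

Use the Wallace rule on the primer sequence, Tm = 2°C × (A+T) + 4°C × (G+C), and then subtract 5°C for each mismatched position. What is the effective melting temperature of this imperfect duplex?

Primer base counts: A=4, T=5, G=5, C=4 → A+T=9, G+C=9
Perfect-match Tm = 2(9) + 4(9) = 18 + 36 = 54°C
Mismatches (positions where the bases are not complementary): 3 (at positions 7, 8, 9)
Effective Tm = 54 − 3×5 = 54 − 15 = 39°C

39°C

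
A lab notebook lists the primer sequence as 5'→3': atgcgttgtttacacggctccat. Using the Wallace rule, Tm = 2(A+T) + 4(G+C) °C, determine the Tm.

Scanning the sequence gives G=5, C=6, T=8, A=4.
So N_AT = 12 and N_GC = 11.
Tm = 4·11 + 2·12 = 44 + 24 = 68°C

68°C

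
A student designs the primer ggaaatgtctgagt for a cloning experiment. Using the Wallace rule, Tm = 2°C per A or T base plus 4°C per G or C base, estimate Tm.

Scanning the sequence gives C=1, A=4, T=4, G=5.
AT pairs contribute 8, GC pairs contribute 6.
Tm = 4·6 + 2·8 = 24 + 16 = 40°C

40°C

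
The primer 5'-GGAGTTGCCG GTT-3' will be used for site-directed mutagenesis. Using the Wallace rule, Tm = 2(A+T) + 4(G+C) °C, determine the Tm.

42°C

Scanning the sequence gives T=4, G=6, A=1, C=2.
AT pairs contribute 5, GC pairs contribute 8.
Tm = 2(5) + 4(8) = 10 + 32 = 42°C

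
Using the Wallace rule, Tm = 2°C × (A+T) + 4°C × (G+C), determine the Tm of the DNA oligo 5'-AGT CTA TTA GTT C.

Base counts: T=6, C=2, G=2, A=3
AT pairs contribute 9, GC pairs contribute 4.
Tm = 2×9 + 4×4 = 34°C

34°C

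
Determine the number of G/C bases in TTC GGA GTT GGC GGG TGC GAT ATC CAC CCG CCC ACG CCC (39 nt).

27

Counting bases: G=12, C=15, A=5, T=7
G+C = 12 + 15 = 27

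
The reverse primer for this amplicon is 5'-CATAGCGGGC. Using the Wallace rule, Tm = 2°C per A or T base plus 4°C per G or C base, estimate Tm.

Scanning the sequence gives T=1, G=4, C=3, A=2.
So N_AT = 3 and N_GC = 7.
Tm = 2(3) + 4(7) = 6 + 28 = 34°C

34°C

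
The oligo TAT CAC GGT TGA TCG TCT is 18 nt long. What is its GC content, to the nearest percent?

44%

Base counts: T=7, G=4, A=3, C=4
G+C = 4 + 4 = 8 out of 18 bases
%GC = 8/18 × 100 = 44.44% ≈ 44%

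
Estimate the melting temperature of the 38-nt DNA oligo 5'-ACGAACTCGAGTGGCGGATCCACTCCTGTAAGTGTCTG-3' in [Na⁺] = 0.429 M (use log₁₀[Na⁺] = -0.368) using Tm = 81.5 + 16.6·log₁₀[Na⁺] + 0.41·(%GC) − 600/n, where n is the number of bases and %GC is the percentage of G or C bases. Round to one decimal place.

Length n = 38. G=11, A=8, C=10, T=9
G+C = 21, so %GC = 21/38 × 100 = 55.263%
Salt term: 16.6 × (-0.368) = -6.109
GC term: 0.41 × 55.263 = 22.658; length term: −600/38 = −15.789
Tm = 81.5 + (-6.109) + 22.658 − 15.789 = 82.26 → 82.3°C

82.3°C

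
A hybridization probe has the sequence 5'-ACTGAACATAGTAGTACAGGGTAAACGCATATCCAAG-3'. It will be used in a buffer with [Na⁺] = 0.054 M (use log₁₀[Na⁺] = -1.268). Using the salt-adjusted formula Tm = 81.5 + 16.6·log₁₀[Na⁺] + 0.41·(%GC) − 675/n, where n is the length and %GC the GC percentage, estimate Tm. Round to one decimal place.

Length n = 37. Counting bases: T=7, A=15, C=7, G=8
G+C = 15, so %GC = 15/37 × 100 = 40.541%
Salt term: 16.6 × (-1.268) = -21.049
GC term: 0.41 × 40.541 = 16.622; length term: −675/37 = −18.243
Tm = 81.5 + (-21.049) + 16.622 − 18.243 = 58.83 → 58.8°C

58.8°C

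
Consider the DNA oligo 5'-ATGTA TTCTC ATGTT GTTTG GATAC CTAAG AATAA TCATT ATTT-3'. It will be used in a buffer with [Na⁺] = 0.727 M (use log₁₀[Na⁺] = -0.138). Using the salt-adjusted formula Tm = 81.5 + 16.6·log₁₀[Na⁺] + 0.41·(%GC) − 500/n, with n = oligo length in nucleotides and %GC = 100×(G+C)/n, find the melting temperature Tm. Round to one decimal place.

78.1°C

Length n = 44. Counting bases: A=13, G=6, T=20, C=5
G+C = 11, so %GC = 11/44 × 100 = 25%
Salt term: 16.6 × (-0.138) = -2.291
GC term: 0.41 × 25 = 10.25; length term: −500/44 = −11.364
Tm = 81.5 + (-2.291) + 10.25 − 11.364 = 78.095 → 78.1°C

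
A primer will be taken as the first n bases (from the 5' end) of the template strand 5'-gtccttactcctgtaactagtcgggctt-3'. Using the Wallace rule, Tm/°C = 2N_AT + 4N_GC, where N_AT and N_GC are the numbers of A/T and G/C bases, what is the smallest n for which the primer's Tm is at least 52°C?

First 17 bases: GTCCTTACTCCTGTAAC → Tm = 50°C (< 52°C)
First 18 bases: GTCCTTACTCCTGTAACT → Tm = 52°C (≥ 52°C)
Each additional base adds 2°C (A/T) or 4°C (G/C), so Tm is non-decreasing in n; n = 18 is the first length to reach 52°C.

n = 18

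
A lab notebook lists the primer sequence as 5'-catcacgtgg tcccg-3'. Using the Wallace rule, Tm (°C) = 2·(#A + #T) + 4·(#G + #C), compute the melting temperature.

50°C

Base counts: G=4, C=6, A=2, T=3
AT pairs contribute 5, GC pairs contribute 10.
Tm = 2×5 + 4×10 = 50°C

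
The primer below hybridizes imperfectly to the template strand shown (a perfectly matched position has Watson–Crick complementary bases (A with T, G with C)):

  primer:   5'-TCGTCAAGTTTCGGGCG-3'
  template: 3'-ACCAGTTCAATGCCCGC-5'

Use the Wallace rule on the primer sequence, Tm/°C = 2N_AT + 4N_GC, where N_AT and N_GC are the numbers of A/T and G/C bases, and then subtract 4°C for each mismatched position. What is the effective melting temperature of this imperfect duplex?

Primer base counts: A=2, T=5, G=6, C=4 → A+T=7, G+C=10
Perfect-match Tm = 2(7) + 4(10) = 14 + 40 = 54°C
Mismatches (positions where the bases are not complementary): 2 (at positions 2, 11)
Effective Tm = 54 − 2×4 = 54 − 8 = 46°C

46°C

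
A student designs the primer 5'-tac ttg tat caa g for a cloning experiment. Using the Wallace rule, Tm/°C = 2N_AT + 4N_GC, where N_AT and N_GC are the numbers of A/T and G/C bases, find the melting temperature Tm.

34°C

Base counts: C=2, A=4, G=2, T=5
So N_AT = 9 and N_GC = 4.
Tm = 2×9 + 4×4 = 34°C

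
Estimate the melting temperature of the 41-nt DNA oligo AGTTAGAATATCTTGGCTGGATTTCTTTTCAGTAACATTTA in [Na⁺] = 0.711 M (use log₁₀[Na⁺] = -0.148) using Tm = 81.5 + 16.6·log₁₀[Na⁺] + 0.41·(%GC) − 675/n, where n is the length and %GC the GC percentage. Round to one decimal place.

Length n = 41. Base counts: C=5, T=18, G=7, A=11
G+C = 12, so %GC = 12/41 × 100 = 29.268%
Salt term: 16.6 × (-0.148) = -2.457
GC term: 0.41 × 29.268 = 12; length term: −675/41 = −16.463
Tm = 81.5 + (-2.457) + 12 − 16.463 = 74.58 → 74.6°C

74.6°C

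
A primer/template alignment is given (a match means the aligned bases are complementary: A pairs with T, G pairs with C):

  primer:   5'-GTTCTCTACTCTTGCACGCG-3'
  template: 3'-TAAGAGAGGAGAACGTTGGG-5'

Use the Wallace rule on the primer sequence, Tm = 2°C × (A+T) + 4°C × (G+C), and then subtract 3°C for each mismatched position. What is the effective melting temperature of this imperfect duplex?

Primer base counts: A=2, T=7, G=4, C=7 → A+T=9, G+C=11
Perfect-match Tm = 2(9) + 4(11) = 18 + 44 = 62°C
Mismatches (positions where the bases are not complementary): 5 (at positions 1, 8, 17, 18, 20)
Effective Tm = 62 − 5×3 = 62 − 15 = 47°C

47°C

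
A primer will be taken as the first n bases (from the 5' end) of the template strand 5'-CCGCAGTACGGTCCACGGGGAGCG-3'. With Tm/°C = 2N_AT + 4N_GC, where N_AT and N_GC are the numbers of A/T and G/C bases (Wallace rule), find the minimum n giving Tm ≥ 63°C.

n = 19

First 18 bases: CCGCAGTACGGTCCACGG → Tm = 62°C (< 63°C)
First 19 bases: CCGCAGTACGGTCCACGGG → Tm = 66°C (≥ 63°C)
Since every base adds ≥2°C, Tm only increases with n, so the threshold is first crossed at n = 19.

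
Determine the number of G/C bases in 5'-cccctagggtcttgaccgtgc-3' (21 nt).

14

Counting bases: T=5, G=6, A=2, C=8
Total G or C: 6 + 8 = 14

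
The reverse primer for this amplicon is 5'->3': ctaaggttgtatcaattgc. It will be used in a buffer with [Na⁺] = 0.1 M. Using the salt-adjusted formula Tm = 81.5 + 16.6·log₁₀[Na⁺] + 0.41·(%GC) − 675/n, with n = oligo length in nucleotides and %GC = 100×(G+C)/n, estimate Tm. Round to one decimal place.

44.5°C

Length n = 19. Counting bases: A=5, C=3, G=4, T=7
G+C = 7, so %GC = 7/19 × 100 = 36.842%
Salt term: 16.6 × (-1) = -16.6
GC term: 0.41 × 36.842 = 15.105; length term: −675/19 = −35.526
Tm = 81.5 + (-16.6) + 15.105 − 35.526 = 44.479 → 44.5°C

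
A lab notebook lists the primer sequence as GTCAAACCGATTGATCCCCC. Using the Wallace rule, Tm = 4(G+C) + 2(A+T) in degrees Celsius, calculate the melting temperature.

Scanning the sequence gives T=4, A=5, C=8, G=3.
AT pairs contribute 9, GC pairs contribute 11.
Tm = 4·11 + 2·9 = 44 + 18 = 62°C

62°C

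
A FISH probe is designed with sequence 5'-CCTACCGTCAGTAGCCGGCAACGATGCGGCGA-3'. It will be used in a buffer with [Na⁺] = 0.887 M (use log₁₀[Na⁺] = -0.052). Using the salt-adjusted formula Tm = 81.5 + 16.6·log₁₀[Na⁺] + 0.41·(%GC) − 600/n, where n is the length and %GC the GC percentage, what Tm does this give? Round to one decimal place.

88.8°C

Length n = 32. Counting bases: T=4, C=11, G=10, A=7
G+C = 21, so %GC = 21/32 × 100 = 65.625%
Salt term: 16.6 × (-0.052) = -0.863
GC term: 0.41 × 65.625 = 26.906; length term: −600/32 = −18.75
Tm = 81.5 + (-0.863) + 26.906 − 18.75 = 88.793 → 88.8°C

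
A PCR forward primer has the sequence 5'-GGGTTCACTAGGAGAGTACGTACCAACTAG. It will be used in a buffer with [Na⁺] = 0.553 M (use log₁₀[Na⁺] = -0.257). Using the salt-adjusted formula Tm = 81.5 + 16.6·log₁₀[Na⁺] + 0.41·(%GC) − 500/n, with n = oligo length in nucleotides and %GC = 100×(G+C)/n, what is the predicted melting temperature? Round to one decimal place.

Length n = 30. Base counts: T=6, A=9, C=6, G=9
G+C = 15, so %GC = 15/30 × 100 = 50%
Salt term: 16.6 × (-0.257) = -4.266
GC term: 0.41 × 50 = 20.5; length term: −500/30 = −16.667
Tm = 81.5 + (-4.266) + 20.5 − 16.667 = 81.067 → 81.1°C

81.1°C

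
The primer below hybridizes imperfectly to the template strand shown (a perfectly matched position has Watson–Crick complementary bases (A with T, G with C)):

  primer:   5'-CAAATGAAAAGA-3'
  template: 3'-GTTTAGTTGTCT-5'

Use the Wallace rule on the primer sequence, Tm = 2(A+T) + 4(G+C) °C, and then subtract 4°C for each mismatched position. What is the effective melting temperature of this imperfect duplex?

22°C

Primer base counts: A=8, T=1, G=2, C=1 → A+T=9, G+C=3
Perfect-match Tm = 2(9) + 4(3) = 18 + 12 = 30°C
Mismatches (positions where the bases are not complementary): 2 (at positions 6, 9)
Effective Tm = 30 − 2×4 = 30 − 8 = 22°C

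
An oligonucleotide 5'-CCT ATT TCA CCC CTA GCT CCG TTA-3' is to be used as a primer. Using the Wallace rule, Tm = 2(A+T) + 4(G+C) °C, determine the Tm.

72°C

Scanning the sequence gives A=4, T=8, C=10, G=2.
AT pairs contribute 12, GC pairs contribute 12.
Tm = 2×12 + 4×12 = 72°C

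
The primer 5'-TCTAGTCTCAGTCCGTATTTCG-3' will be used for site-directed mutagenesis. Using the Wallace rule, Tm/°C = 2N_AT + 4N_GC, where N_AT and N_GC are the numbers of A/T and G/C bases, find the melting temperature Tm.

Counting bases: G=4, T=9, A=3, C=6
A+T = 12, G+C = 10
Tm = 2×12 + 4×10 = 64°C

64°C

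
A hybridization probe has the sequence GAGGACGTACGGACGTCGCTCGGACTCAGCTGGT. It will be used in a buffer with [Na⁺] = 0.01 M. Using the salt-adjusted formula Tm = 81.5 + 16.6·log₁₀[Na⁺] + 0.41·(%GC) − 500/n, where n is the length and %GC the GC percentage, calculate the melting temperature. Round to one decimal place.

60.1°C

Length n = 34. Counting bases: A=6, T=6, G=13, C=9
G+C = 22, so %GC = 22/34 × 100 = 64.706%
Salt term: 16.6 × (-2) = -33.2
GC term: 0.41 × 64.706 = 26.529; length term: −500/34 = −14.706
Tm = 81.5 + (-33.2) + 26.529 − 14.706 = 60.123 → 60.1°C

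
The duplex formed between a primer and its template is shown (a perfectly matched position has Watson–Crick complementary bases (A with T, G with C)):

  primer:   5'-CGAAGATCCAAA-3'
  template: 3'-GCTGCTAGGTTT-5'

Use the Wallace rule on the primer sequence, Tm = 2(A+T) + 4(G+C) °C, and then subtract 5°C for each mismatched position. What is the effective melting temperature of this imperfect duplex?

29°C

Primer base counts: A=6, T=1, G=2, C=3 → A+T=7, G+C=5
Perfect-match Tm = 2(7) + 4(5) = 14 + 20 = 34°C
Mismatches (positions where the bases are not complementary): 1 (at position 4)
Effective Tm = 34 − 1×5 = 34 − 5 = 29°C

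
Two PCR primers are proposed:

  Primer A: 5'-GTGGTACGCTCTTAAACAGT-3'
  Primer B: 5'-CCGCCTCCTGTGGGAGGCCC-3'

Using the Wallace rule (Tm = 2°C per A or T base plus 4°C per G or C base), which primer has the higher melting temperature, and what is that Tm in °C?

Primer A: A+T=11, G+C=9 → Tm = 2(11)+4(9) = 58°C
Primer B: A+T=4, G+C=16 → Tm = 2(4)+4(16) = 72°C
58°C vs 72°C → primer B is higher.

Primer B, 72°C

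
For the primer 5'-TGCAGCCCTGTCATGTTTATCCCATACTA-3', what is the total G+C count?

Scanning the sequence gives A=6, G=4, T=10, C=9.
G+C = 4 + 9 = 13

13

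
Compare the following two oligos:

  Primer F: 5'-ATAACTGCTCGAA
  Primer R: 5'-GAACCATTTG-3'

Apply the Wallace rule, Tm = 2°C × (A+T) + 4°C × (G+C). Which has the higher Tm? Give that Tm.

Primer F, 36°C

Primer F: A+T=8, G+C=5 → Tm = 2(8)+4(5) = 36°C
Primer R: A+T=6, G+C=4 → Tm = 2(6)+4(4) = 28°C
36°C vs 28°C → primer F is higher.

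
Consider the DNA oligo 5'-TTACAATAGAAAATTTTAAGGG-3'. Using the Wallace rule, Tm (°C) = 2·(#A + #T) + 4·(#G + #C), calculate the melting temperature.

C=1, A=10, G=4, T=7
So N_AT = 17 and N_GC = 5.
Tm = 2×17 + 4×5 = 54°C

54°C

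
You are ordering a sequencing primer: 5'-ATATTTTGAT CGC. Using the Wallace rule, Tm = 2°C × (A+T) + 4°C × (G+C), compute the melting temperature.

G=2, T=6, C=2, A=3
A+T = 9, G+C = 4
Tm = 2×9 + 4×4 = 34°C

34°C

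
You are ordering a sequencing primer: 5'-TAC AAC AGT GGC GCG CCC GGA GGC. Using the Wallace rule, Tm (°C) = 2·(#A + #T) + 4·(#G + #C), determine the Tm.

C=8, A=5, T=2, G=9
AT pairs contribute 7, GC pairs contribute 17.
Tm = 4·17 + 2·7 = 68 + 14 = 82°C

82°C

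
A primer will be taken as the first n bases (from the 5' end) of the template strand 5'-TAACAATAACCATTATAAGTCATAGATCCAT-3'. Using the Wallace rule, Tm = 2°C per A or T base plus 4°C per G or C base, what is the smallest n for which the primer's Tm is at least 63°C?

n = 26

First 25 bases: TAACAATAACCATTATAAGTCATAG → Tm = 62°C (< 63°C)
First 26 bases: TAACAATAACCATTATAAGTCATAGA → Tm = 64°C (≥ 63°C)
Since every base adds ≥2°C, Tm only increases with n, so the threshold is first crossed at n = 26.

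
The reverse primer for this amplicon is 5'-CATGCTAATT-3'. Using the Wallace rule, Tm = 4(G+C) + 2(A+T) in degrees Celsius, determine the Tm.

26°C

Base counts: A=3, G=1, T=4, C=2
A+T = 7, G+C = 3
Tm = 4·3 + 2·7 = 12 + 14 = 26°C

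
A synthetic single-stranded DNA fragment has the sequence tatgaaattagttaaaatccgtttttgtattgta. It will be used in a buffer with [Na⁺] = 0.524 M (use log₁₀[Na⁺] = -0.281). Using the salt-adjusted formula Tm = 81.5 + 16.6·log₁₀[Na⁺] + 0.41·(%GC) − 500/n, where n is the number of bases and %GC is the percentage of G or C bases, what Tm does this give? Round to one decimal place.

70.6°C

Length n = 34. Scanning the sequence gives C=2, T=16, A=11, G=5.
G+C = 7, so %GC = 7/34 × 100 = 20.588%
Salt term: 16.6 × (-0.281) = -4.665
GC term: 0.41 × 20.588 = 8.441; length term: −500/34 = −14.706
Tm = 81.5 + (-4.665) + 8.441 − 14.706 = 70.57 → 70.6°C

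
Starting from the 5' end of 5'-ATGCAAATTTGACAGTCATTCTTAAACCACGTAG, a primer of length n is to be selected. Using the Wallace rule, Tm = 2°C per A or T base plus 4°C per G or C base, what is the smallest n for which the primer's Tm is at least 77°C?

First 29 bases: ATGCAAATTTGACAGTCATTCTTAAACCA → Tm = 76°C (< 77°C)
First 30 bases: ATGCAAATTTGACAGTCATTCTTAAACCAC → Tm = 80°C (≥ 77°C)
Each additional base adds 2°C (A/T) or 4°C (G/C), so Tm is non-decreasing in n; n = 30 is the first length to reach 77°C.

n = 30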